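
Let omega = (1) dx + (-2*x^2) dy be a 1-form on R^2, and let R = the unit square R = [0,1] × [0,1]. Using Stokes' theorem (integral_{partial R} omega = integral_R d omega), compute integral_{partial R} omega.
integral_(partial R) omega = -2

Stokes: integral_partial_R omega = integral_R d omega with d omega = (∂Q/∂x - ∂P/∂y) dx ∧ dy.
  ∂Q/∂x = -4*x
  ∂P/∂y = 0
  integrand = ∂Q/∂x - ∂P/∂y = -4*x.
Integrating over R: integral_0^1 integral_0^1 (-4*x) dx dy = -2.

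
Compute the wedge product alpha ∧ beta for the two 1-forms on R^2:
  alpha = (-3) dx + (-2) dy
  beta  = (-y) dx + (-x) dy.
alpha ∧ beta = (3*x - 2*y) dx ∧ dy

Distribute the wedge, using dx_i ∧ dx_j = -dx_j ∧ dx_i and dx_i ∧ dx_i = 0. For each pair (i, j) with i < j, the coefficient of dx_i ∧ dx_j in alpha ∧ beta is (alpha_i * beta_j - alpha_j * beta_i). Collecting: alpha ∧ beta = (3*x - 2*y) dx ∧ dy.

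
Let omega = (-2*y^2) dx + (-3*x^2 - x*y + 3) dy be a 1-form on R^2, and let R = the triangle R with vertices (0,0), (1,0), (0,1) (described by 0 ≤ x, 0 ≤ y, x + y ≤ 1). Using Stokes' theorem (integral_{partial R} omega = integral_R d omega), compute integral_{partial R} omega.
integral_(partial R) omega = -1/2

Stokes: integral_partial_R omega = integral_R d omega with d omega = (∂Q/∂x - ∂P/∂y) dx ∧ dy.
  ∂Q/∂x = -6*x - y
  ∂P/∂y = -4*y
  integrand = ∂Q/∂x - ∂P/∂y = -6*x + 3*y.
Integrating over R: integral_0^1 integral_0^{1-x} (-6*x + 3*y) dy dx = -1/2.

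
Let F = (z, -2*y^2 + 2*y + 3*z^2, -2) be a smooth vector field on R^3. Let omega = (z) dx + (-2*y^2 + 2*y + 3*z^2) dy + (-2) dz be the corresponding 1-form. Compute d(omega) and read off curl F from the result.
d(omega) = (-6*z) dy ∧ dz + (1) dz ∧ dx + (0) dx ∧ dy; curl F = (-6*z, 1, 0)

d omega = sum_{i<j} (∂f_j/∂x_i - ∂f_i/∂x_j) dx_i ∧ dx_j. Under the identification (dy ∧ dz, dz ∧ dx, dx ∧ dy) ↔ (e_x, e_y, e_z), the coefficients are exactly the components of curl F. Compute:
  ∂R/∂y - ∂Q/∂z = (0) - (6*z) = -6*z
  ∂P/∂z - ∂R/∂x = (1) - (0) = 1
  ∂Q/∂x - ∂P/∂y = (0) - (0) = 0.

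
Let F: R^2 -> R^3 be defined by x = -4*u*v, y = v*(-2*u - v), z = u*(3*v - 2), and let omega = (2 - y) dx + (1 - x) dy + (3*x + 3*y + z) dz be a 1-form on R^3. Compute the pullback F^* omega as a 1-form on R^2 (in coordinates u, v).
F^* omega = (-61*u*v^2 + 24*u*v + 4*u - 13*v^3 + 6*v^2 - 10*v) du + (-61*u^2*v - 6*u^2 - 21*u*v^2 - 10*u - 2*v) dv

Using F^*(f dg) = (f ∘ F) d(g ∘ F), substitute each coordinate x_i by F_i(u, v) in f_i, and replace dx_i by d F_i = (∂F_i/∂u) du + (∂F_i/∂v) dv.
  For the x component: f_1(F) = 2*u*v + v^2 + 2; d F_1 = (-4*v) du + (-4*u) dv
  For the y component: f_2(F) = 4*u*v + 1; d F_2 = (-2*v) du + (-2*u - 2*v) dv
  For the z component: f_3(F) = -15*u*v - 2*u - 3*v^2; d F_3 = (3*v - 2) du + (3*u) dv
Combining and collecting du, dv coefficients:
  coeff of du: -61*u*v^2 + 24*u*v + 4*u - 13*v^3 + 6*v^2 - 10*v
  coeff of dv: -61*u^2*v - 6*u^2 - 21*u*v^2 - 10*u - 2*v
F^* omega = (-61*u*v^2 + 24*u*v + 4*u - 13*v^3 + 6*v^2 - 10*v) du + (-61*u^2*v - 6*u^2 - 21*u*v^2 - 10*u - 2*v) dv.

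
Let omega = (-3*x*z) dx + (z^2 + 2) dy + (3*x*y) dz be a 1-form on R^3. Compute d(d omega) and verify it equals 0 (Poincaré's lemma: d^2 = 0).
d(d omega) = 0

Step 1: d omega = sum_{i<j} (∂f_j/∂x_i - ∂f_i/∂x_j) dx_i ∧ dx_j:
  coeff of dx ∧ dy: 0
  coeff of dx ∧ dz: 3*x + 3*y
  coeff of dy ∧ dz: 3*x - 2*z
Step 2: Apply d again to each 2-form coefficient. The only possible 3-form in R^3 is dx ∧ dy ∧ dz, with coefficient
  ∂(coeff of dy∧dz)/∂x - ∂(coeff of dx∧dz)/∂y + ∂(coeff of dx∧dy)/∂z
  = ∂/∂x (3*x - 2*z) - ∂/∂y (3*x + 3*y) + ∂/∂z (0).
Each of these terms simplifies to sums of mixed partials that cancel in pairs. The result is 0 (by equality of mixed partials for smooth functions — Schwarz / Clairaut).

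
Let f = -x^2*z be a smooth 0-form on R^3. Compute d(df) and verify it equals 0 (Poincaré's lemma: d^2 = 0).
d(df) = 0

Step 1: df = sum_i (∂f/∂x_i) dx_i = (-2*x*z) dx + (0) dy + (-x^2) dz.
Step 2: Apply d again. Using the 1-form formula, the coefficient of dx ∧ dy in d(df) is ∂^2 f/∂x ∂y - ∂^2 f/∂y ∂x = (0) - (0) = 0 (equality of mixed partials for smooth f).
Similarly for dx ∧ dz and dy ∧ dz — all coefficients vanish. So d(df) = 0.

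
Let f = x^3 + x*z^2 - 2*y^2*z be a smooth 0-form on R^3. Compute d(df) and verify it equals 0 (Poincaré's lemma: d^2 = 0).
d(df) = 0

Step 1: df = sum_i (∂f/∂x_i) dx_i = (3*x^2 + z^2) dx + (-4*y*z) dy + (2*x*z - 2*y^2) dz.
Step 2: Apply d again. Using the 1-form formula, the coefficient of dx ∧ dy in d(df) is ∂^2 f/∂x ∂y - ∂^2 f/∂y ∂x = (0) - (0) = 0 (equality of mixed partials for smooth f).
Similarly for dx ∧ dz and dy ∧ dz — all coefficients vanish. So d(df) = 0.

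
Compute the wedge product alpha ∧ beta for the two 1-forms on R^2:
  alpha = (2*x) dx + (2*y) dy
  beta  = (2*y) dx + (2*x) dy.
alpha ∧ beta = (4*x^2 - 4*y^2) dx ∧ dy

Distribute the wedge, using dx_i ∧ dx_j = -dx_j ∧ dx_i and dx_i ∧ dx_i = 0. For each pair (i, j) with i < j, the coefficient of dx_i ∧ dx_j in alpha ∧ beta is (alpha_i * beta_j - alpha_j * beta_i). Collecting: alpha ∧ beta = (4*x^2 - 4*y^2) dx ∧ dy.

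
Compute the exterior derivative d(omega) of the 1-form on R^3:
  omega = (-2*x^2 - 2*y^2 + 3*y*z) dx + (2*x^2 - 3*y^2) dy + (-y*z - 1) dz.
d(omega) = (4*x + 4*y - 3*z) dx ∧ dy + (-3*y) dx ∧ dz + (-z) dy ∧ dz

For a 1-form omega = sum_i f_i dx_i, the exterior derivative is
  d(omega) = sum_{i < j} (∂f_j/∂x_i - ∂f_i/∂x_j) dx_i ∧ dx_j.
  coefficient of dx ∧ dy: ∂f_2/∂x - ∂f_1/∂y = ∂(2*x^2 - 3*y^2)/∂x - ∂(-2*x^2 - 2*y^2 + 3*y*z)/∂y = 4*x + 4*y - 3*z
  coefficient of dx ∧ dz: ∂f_3/∂x - ∂f_1/∂z = ∂(-y*z - 1)/∂x - ∂(-2*x^2 - 2*y^2 + 3*y*z)/∂z = -3*y
  coefficient of dy ∧ dz: ∂f_3/∂y - ∂f_2/∂z = ∂(-y*z - 1)/∂y - ∂(2*x^2 - 3*y^2)/∂z = -z
Assembling: d(omega) = (4*x + 4*y - 3*z) dx ∧ dy + (-3*y) dx ∧ dz + (-z) dy ∧ dz.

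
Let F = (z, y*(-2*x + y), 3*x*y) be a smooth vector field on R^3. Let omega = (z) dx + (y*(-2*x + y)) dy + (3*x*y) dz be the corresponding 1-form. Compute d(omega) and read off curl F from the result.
d(omega) = (3*x) dy ∧ dz + (1 - 3*y) dz ∧ dx + (-2*y) dx ∧ dy; curl F = (3*x, 1 - 3*y, -2*y)

d omega = sum_{i<j} (∂f_j/∂x_i - ∂f_i/∂x_j) dx_i ∧ dx_j. Under the identification (dy ∧ dz, dz ∧ dx, dx ∧ dy) ↔ (e_x, e_y, e_z), the coefficients are exactly the components of curl F. Compute:
  ∂R/∂y - ∂Q/∂z = (3*x) - (0) = 3*x
  ∂P/∂z - ∂R/∂x = (1) - (3*y) = 1 - 3*y
  ∂Q/∂x - ∂P/∂y = (-2*y) - (0) = -2*y.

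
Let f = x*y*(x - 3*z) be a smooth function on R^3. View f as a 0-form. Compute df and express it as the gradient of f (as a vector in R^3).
df = (y*(2*x - 3*z)) dx + (x*(x - 3*z)) dy + (-3*x*y) dz; grad f = (y*(2*x - 3*z), x*(x - 3*z), -3*x*y)

For a 0-form f, d f = (∂f/∂x) dx + (∂f/∂y) dy + (∂f/∂z) dz. The components of the vector representation are exactly the entries of grad f in Cartesian coordinates:
  ∂f/∂x = y*(2*x - 3*z)
  ∂f/∂y = x*(x - 3*z)
  ∂f/∂z = -3*x*y.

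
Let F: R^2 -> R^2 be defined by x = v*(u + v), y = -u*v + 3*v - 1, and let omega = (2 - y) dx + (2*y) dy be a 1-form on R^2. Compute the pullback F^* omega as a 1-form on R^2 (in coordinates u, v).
F^* omega = (v*(3*u*v - 9*v + 5)) du + (3*u^2*v + 2*u*v^2 - 15*u*v + 5*u - 6*v^2 + 24*v - 6) dv

Using F^*(f dg) = (f ∘ F) d(g ∘ F), substitute each coordinate x_i by F_i(u, v) in f_i, and replace dx_i by d F_i = (∂F_i/∂u) du + (∂F_i/∂v) dv.
  For the x component: f_1(F) = u*v - 3*v + 3; d F_1 = (v) du + (u + 2*v) dv
  For the y component: f_2(F) = -2*u*v + 6*v - 2; d F_2 = (-v) du + (3 - u) dv
Combining and collecting du, dv coefficients:
  coeff of du: v*(3*u*v - 9*v + 5)
  coeff of dv: 3*u^2*v + 2*u*v^2 - 15*u*v + 5*u - 6*v^2 + 24*v - 6
F^* omega = (v*(3*u*v - 9*v + 5)) du + (3*u^2*v + 2*u*v^2 - 15*u*v + 5*u - 6*v^2 + 24*v - 6) dv.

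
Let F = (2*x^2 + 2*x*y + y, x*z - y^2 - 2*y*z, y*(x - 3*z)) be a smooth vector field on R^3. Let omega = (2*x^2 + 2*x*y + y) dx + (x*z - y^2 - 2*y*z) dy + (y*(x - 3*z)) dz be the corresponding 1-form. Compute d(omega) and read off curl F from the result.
d(omega) = (2*y - 3*z) dy ∧ dz + (-y) dz ∧ dx + (-2*x + z - 1) dx ∧ dy; curl F = (2*y - 3*z, -y, -2*x + z - 1)

d omega = sum_{i<j} (∂f_j/∂x_i - ∂f_i/∂x_j) dx_i ∧ dx_j. Under the identification (dy ∧ dz, dz ∧ dx, dx ∧ dy) ↔ (e_x, e_y, e_z), the coefficients are exactly the components of curl F. Compute:
  ∂R/∂y - ∂Q/∂z = (x - 3*z) - (x - 2*y) = 2*y - 3*z
  ∂P/∂z - ∂R/∂x = (0) - (y) = -y
  ∂Q/∂x - ∂P/∂y = (z) - (2*x + 1) = -2*x + z - 1.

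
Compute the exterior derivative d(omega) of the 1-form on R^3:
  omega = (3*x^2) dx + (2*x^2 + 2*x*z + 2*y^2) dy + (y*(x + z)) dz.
d(omega) = (4*x + 2*z) dx ∧ dy + (y) dx ∧ dz + (-x + z) dy ∧ dz

For a 1-form omega = sum_i f_i dx_i, the exterior derivative is
  d(omega) = sum_{i < j} (∂f_j/∂x_i - ∂f_i/∂x_j) dx_i ∧ dx_j.
  coefficient of dx ∧ dy: ∂f_2/∂x - ∂f_1/∂y = ∂(2*x^2 + 2*x*z + 2*y^2)/∂x - ∂(3*x^2)/∂y = 4*x + 2*z
  coefficient of dx ∧ dz: ∂f_3/∂x - ∂f_1/∂z = ∂(y*(x + z))/∂x - ∂(3*x^2)/∂z = y
  coefficient of dy ∧ dz: ∂f_3/∂y - ∂f_2/∂z = ∂(y*(x + z))/∂y - ∂(2*x^2 + 2*x*z + 2*y^2)/∂z = -x + z
Assembling: d(omega) = (4*x + 2*z) dx ∧ dy + (y) dx ∧ dz + (-x + z) dy ∧ dz.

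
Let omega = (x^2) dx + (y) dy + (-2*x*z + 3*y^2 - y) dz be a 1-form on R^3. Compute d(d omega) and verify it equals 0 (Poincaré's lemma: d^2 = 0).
d(d omega) = 0

Step 1: d omega = sum_{i<j} (∂f_j/∂x_i - ∂f_i/∂x_j) dx_i ∧ dx_j:
  coeff of dx ∧ dy: 0
  coeff of dx ∧ dz: -2*z
  coeff of dy ∧ dz: 6*y - 1
Step 2: Apply d again to each 2-form coefficient. The only possible 3-form in R^3 is dx ∧ dy ∧ dz, with coefficient
  ∂(coeff of dy∧dz)/∂x - ∂(coeff of dx∧dz)/∂y + ∂(coeff of dx∧dy)/∂z
  = ∂/∂x (6*y - 1) - ∂/∂y (-2*z) + ∂/∂z (0).
Each of these terms simplifies to sums of mixed partials that cancel in pairs. The result is 0 (by equality of mixed partials for smooth functions — Schwarz / Clairaut).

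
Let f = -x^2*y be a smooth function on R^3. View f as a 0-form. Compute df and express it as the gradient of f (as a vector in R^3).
df = (-2*x*y) dx + (-x^2) dy + (0) dz; grad f = (-2*x*y, -x^2, 0)

For a 0-form f, d f = (∂f/∂x) dx + (∂f/∂y) dy + (∂f/∂z) dz. The components of the vector representation are exactly the entries of grad f in Cartesian coordinates:
  ∂f/∂x = -2*x*y
  ∂f/∂y = -x^2
  ∂f/∂z = 0.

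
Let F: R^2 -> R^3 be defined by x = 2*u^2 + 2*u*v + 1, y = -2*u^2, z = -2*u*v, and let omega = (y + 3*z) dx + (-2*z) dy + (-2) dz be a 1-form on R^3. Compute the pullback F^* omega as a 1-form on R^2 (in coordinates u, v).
F^* omega = (-8*u^3 - 44*u^2*v - 12*u*v^2 + 4*v) du + (4*u*(-u^2 - 3*u*v + 1)) dv

Using F^*(f dg) = (f ∘ F) d(g ∘ F), substitute each coordinate x_i by F_i(u, v) in f_i, and replace dx_i by d F_i = (∂F_i/∂u) du + (∂F_i/∂v) dv.
  For the x component: f_1(F) = 2*u*(-u - 3*v); d F_1 = (4*u + 2*v) du + (2*u) dv
  For the y component: f_2(F) = 4*u*v; d F_2 = (-4*u) du + (0) dv
  For the z component: f_3(F) = -2; d F_3 = (-2*v) du + (-2*u) dv
Combining and collecting du, dv coefficients:
  coeff of du: -8*u^3 - 44*u^2*v - 12*u*v^2 + 4*v
  coeff of dv: 4*u*(-u^2 - 3*u*v + 1)
F^* omega = (-8*u^3 - 44*u^2*v - 12*u*v^2 + 4*v) du + (4*u*(-u^2 - 3*u*v + 1)) dv.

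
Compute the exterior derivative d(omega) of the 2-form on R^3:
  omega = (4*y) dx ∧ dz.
d(omega) = (-4) dx ∧ dy ∧ dz

For a 2-form omega = sum_{i<j} g_{ij} dx_i ∧ dx_j, the exterior derivative is
  d(omega) = sum_{i<j} d(g_{ij}) ∧ dx_i ∧ dx_j = sum_{i<j, k} (∂g_{ij}/∂x_k) dx_k ∧ dx_i ∧ dx_j.
Expand each term, using dx_k ∧ dx_i ∧ dx_j = sgn(permutation) dx_{(a)} ∧ dx_{(b)} ∧ dx_{(c)} with (a < b < c) sorted:
  d(4*y) includes (∂/∂y)(4*y) dy = (4) dy, which multiplied by dx ∧ dz gives (-4) dx ∧ dy ∧ dz
Collecting like 3-forms: d(omega) = (-4) dx ∧ dy ∧ dz.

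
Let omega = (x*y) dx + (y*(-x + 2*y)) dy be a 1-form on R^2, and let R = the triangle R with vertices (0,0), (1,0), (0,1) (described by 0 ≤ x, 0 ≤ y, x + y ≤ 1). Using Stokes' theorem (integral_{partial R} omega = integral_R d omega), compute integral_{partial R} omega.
integral_(partial R) omega = -1/3

Stokes: integral_partial_R omega = integral_R d omega with d omega = (∂Q/∂x - ∂P/∂y) dx ∧ dy.
  ∂Q/∂x = -y
  ∂P/∂y = x
  integrand = ∂Q/∂x - ∂P/∂y = -x - y.
Integrating over R: integral_0^1 integral_0^{1-x} (-x - y) dy dx = -1/3.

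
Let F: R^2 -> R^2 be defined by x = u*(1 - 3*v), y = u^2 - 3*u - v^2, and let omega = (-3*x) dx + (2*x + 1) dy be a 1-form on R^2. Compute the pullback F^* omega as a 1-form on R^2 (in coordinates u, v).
F^* omega = (-12*u^2*v + 4*u^2 - 27*u*v^2 + 36*u*v - 7*u - 3) du + (-27*u^2*v + 9*u^2 + 12*u*v^2 - 4*u*v - 2*v) dv

Using F^*(f dg) = (f ∘ F) d(g ∘ F), substitute each coordinate x_i by F_i(u, v) in f_i, and replace dx_i by d F_i = (∂F_i/∂u) du + (∂F_i/∂v) dv.
  For the x component: f_1(F) = 3*u*(3*v - 1); d F_1 = (1 - 3*v) du + (-3*u) dv
  For the y component: f_2(F) = -6*u*v + 2*u + 1; d F_2 = (2*u - 3) du + (-2*v) dv
Combining and collecting du, dv coefficients:
  coeff of du: -12*u^2*v + 4*u^2 - 27*u*v^2 + 36*u*v - 7*u - 3
  coeff of dv: -27*u^2*v + 9*u^2 + 12*u*v^2 - 4*u*v - 2*v
F^* omega = (-12*u^2*v + 4*u^2 - 27*u*v^2 + 36*u*v - 7*u - 3) du + (-27*u^2*v + 9*u^2 + 12*u*v^2 - 4*u*v - 2*v) dv.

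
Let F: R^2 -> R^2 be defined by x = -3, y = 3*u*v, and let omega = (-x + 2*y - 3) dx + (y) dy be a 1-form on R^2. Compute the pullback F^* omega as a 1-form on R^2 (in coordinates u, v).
F^* omega = (9*u*v^2) du + (9*u^2*v) dv

Using F^*(f dg) = (f ∘ F) d(g ∘ F), substitute each coordinate x_i by F_i(u, v) in f_i, and replace dx_i by d F_i = (∂F_i/∂u) du + (∂F_i/∂v) dv.
  For the x component: f_1(F) = 6*u*v; d F_1 = (0) du + (0) dv
  For the y component: f_2(F) = 3*u*v; d F_2 = (3*v) du + (3*u) dv
Combining and collecting du, dv coefficients:
  coeff of du: 9*u*v^2
  coeff of dv: 9*u^2*v
F^* omega = (9*u*v^2) du + (9*u^2*v) dv.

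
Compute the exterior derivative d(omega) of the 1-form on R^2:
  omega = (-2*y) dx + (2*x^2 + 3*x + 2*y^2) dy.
d(omega) = (4*x + 5) dx ∧ dy

For a 1-form omega = sum_i f_i dx_i, the exterior derivative is
  d(omega) = sum_{i < j} (∂f_j/∂x_i - ∂f_i/∂x_j) dx_i ∧ dx_j.
  coefficient of dx ∧ dy: ∂f_2/∂x - ∂f_1/∂y = ∂(2*x^2 + 3*x + 2*y^2)/∂x - ∂(-2*y)/∂y = 4*x + 5
Assembling: d(omega) = (4*x + 5) dx ∧ dy.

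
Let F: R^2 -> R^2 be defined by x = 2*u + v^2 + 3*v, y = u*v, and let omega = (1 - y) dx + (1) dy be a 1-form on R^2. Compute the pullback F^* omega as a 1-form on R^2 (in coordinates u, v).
F^* omega = (-2*u*v + v + 2) du + (-2*u*v^2 - 3*u*v + u + 2*v + 3) dv

Using F^*(f dg) = (f ∘ F) d(g ∘ F), substitute each coordinate x_i by F_i(u, v) in f_i, and replace dx_i by d F_i = (∂F_i/∂u) du + (∂F_i/∂v) dv.
  For the x component: f_1(F) = -u*v + 1; d F_1 = (2) du + (2*v + 3) dv
  For the y component: f_2(F) = 1; d F_2 = (v) du + (u) dv
Combining and collecting du, dv coefficients:
  coeff of du: -2*u*v + v + 2
  coeff of dv: -2*u*v^2 - 3*u*v + u + 2*v + 3
F^* omega = (-2*u*v + v + 2) du + (-2*u*v^2 - 3*u*v + u + 2*v + 3) dv.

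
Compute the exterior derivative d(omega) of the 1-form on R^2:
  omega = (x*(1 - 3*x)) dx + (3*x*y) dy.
d(omega) = (3*y) dx ∧ dy

For a 1-form omega = sum_i f_i dx_i, the exterior derivative is
  d(omega) = sum_{i < j} (∂f_j/∂x_i - ∂f_i/∂x_j) dx_i ∧ dx_j.
  coefficient of dx ∧ dy: ∂f_2/∂x - ∂f_1/∂y = ∂(3*x*y)/∂x - ∂(x*(1 - 3*x))/∂y = 3*y
Assembling: d(omega) = (3*y) dx ∧ dy.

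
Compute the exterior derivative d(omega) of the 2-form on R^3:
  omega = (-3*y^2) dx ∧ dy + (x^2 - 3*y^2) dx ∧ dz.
d(omega) = (6*y) dx ∧ dy ∧ dz

For a 2-form omega = sum_{i<j} g_{ij} dx_i ∧ dx_j, the exterior derivative is
  d(omega) = sum_{i<j} d(g_{ij}) ∧ dx_i ∧ dx_j = sum_{i<j, k} (∂g_{ij}/∂x_k) dx_k ∧ dx_i ∧ dx_j.
Expand each term, using dx_k ∧ dx_i ∧ dx_j = sgn(permutation) dx_{(a)} ∧ dx_{(b)} ∧ dx_{(c)} with (a < b < c) sorted:
  d(x^2 - 3*y^2) includes (∂/∂y)(x^2 - 3*y^2) dy = (-6*y) dy, which multiplied by dx ∧ dz gives (6*y) dx ∧ dy ∧ dz
Collecting like 3-forms: d(omega) = (6*y) dx ∧ dy ∧ dz.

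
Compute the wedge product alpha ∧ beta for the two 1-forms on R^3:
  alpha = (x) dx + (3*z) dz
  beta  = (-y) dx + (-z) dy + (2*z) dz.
alpha ∧ beta = (-x*z) dx ∧ dy + (z*(2*x + 3*y)) dx ∧ dz + (3*z^2) dy ∧ dz

Distribute the wedge, using dx_i ∧ dx_j = -dx_j ∧ dx_i and dx_i ∧ dx_i = 0. For each pair (i, j) with i < j, the coefficient of dx_i ∧ dx_j in alpha ∧ beta is (alpha_i * beta_j - alpha_j * beta_i). Collecting: alpha ∧ beta = (-x*z) dx ∧ dy + (z*(2*x + 3*y)) dx ∧ dz + (3*z^2) dy ∧ dz.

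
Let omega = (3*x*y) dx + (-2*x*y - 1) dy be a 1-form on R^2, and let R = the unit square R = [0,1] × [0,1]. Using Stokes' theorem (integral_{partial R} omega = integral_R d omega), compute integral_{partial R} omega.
integral_(partial R) omega = -5/2

Stokes: integral_partial_R omega = integral_R d omega with d omega = (∂Q/∂x - ∂P/∂y) dx ∧ dy.
  ∂Q/∂x = -2*y
  ∂P/∂y = 3*x
  integrand = ∂Q/∂x - ∂P/∂y = -3*x - 2*y.
Integrating over R: integral_0^1 integral_0^1 (-3*x - 2*y) dx dy = -5/2.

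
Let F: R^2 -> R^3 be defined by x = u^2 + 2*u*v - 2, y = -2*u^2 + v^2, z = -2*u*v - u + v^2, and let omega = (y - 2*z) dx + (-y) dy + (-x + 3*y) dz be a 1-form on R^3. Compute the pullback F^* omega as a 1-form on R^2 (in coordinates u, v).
F^* omega = (-12*u^3 + 18*u^2*v + 11*u^2 + 14*u*v^2 + 6*u*v - 8*v^3 - 3*v^2 - 4*v - 2) du + (10*u^3 + 2*u^2*v + 4*u^2 - 12*u*v^2 - 4*u + 4*v^3 + 4*v) dv

Using F^*(f dg) = (f ∘ F) d(g ∘ F), substitute each coordinate x_i by F_i(u, v) in f_i, and replace dx_i by d F_i = (∂F_i/∂u) du + (∂F_i/∂v) dv.
  For the x component: f_1(F) = -2*u^2 + 4*u*v + 2*u - v^2; d F_1 = (2*u + 2*v) du + (2*u) dv
  For the y component: f_2(F) = 2*u^2 - v^2; d F_2 = (-4*u) du + (2*v) dv
  For the z component: f_3(F) = -7*u^2 - 2*u*v + 3*v^2 + 2; d F_3 = (-2*v - 1) du + (-2*u + 2*v) dv
Combining and collecting du, dv coefficients:
  coeff of du: -12*u^3 + 18*u^2*v + 11*u^2 + 14*u*v^2 + 6*u*v - 8*v^3 - 3*v^2 - 4*v - 2
  coeff of dv: 10*u^3 + 2*u^2*v + 4*u^2 - 12*u*v^2 - 4*u + 4*v^3 + 4*v
F^* omega = (-12*u^3 + 18*u^2*v + 11*u^2 + 14*u*v^2 + 6*u*v - 8*v^3 - 3*v^2 - 4*v - 2) du + (10*u^3 + 2*u^2*v + 4*u^2 - 12*u*v^2 - 4*u + 4*v^3 + 4*v) dv.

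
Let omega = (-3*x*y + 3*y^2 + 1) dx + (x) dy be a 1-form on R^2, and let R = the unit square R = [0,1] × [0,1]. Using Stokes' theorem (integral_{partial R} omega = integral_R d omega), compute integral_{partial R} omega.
integral_(partial R) omega = -1/2

Stokes: integral_partial_R omega = integral_R d omega with d omega = (∂Q/∂x - ∂P/∂y) dx ∧ dy.
  ∂Q/∂x = 1
  ∂P/∂y = -3*x + 6*y
  integrand = ∂Q/∂x - ∂P/∂y = 3*x - 6*y + 1.
Integrating over R: integral_0^1 integral_0^1 (3*x - 6*y + 1) dx dy = -1/2.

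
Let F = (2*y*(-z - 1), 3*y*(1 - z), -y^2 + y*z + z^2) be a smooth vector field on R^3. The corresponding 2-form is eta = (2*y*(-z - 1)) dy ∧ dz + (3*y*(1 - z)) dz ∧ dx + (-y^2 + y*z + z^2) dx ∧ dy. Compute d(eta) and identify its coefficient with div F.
d(eta) = (y - z + 3) dx ∧ dy ∧ dz; div F = y - z + 3

For a 2-form in R^3 of the form above, applying d gives a 3-form with coefficient ∂P/∂x + ∂Q/∂y + ∂R/∂z:
  ∂P/∂x = 0
  ∂Q/∂y = 3 - 3*z
  ∂R/∂z = y + 2*z
Sum = y - z + 3, which is exactly div F.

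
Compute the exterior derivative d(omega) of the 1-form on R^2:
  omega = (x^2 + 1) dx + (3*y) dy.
d(omega) = 0

For a 1-form omega = sum_i f_i dx_i, the exterior derivative is
  d(omega) = sum_{i < j} (∂f_j/∂x_i - ∂f_i/∂x_j) dx_i ∧ dx_j.

Assembling: d(omega) = 0.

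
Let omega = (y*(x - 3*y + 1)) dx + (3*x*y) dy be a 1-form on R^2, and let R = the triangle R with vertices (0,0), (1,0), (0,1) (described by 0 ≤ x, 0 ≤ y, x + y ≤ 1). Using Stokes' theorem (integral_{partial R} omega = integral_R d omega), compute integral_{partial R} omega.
integral_(partial R) omega = 5/6

Stokes: integral_partial_R omega = integral_R d omega with d omega = (∂Q/∂x - ∂P/∂y) dx ∧ dy.
  ∂Q/∂x = 3*y
  ∂P/∂y = x - 6*y + 1
  integrand = ∂Q/∂x - ∂P/∂y = -x + 9*y - 1.
Integrating over R: integral_0^1 integral_0^{1-x} (-x + 9*y - 1) dy dx = 5/6.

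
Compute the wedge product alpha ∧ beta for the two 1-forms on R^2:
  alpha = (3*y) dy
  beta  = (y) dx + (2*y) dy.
alpha ∧ beta = (-3*y^2) dx ∧ dy

Distribute the wedge, using dx_i ∧ dx_j = -dx_j ∧ dx_i and dx_i ∧ dx_i = 0. For each pair (i, j) with i < j, the coefficient of dx_i ∧ dx_j in alpha ∧ beta is (alpha_i * beta_j - alpha_j * beta_i). Collecting: alpha ∧ beta = (-3*y^2) dx ∧ dy.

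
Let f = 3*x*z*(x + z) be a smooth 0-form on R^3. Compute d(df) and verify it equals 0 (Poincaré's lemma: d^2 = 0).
d(df) = 0

Step 1: df = sum_i (∂f/∂x_i) dx_i = (3*z*(2*x + z)) dx + (0) dy + (3*x*(x + 2*z)) dz.
Step 2: Apply d again. Using the 1-form formula, the coefficient of dx ∧ dy in d(df) is ∂^2 f/∂x ∂y - ∂^2 f/∂y ∂x = (0) - (0) = 0 (equality of mixed partials for smooth f).
Similarly for dx ∧ dz and dy ∧ dz — all coefficients vanish. So d(df) = 0.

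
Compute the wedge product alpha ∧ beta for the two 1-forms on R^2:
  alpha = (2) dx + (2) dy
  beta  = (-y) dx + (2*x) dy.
alpha ∧ beta = (4*x + 2*y) dx ∧ dy

Distribute the wedge, using dx_i ∧ dx_j = -dx_j ∧ dx_i and dx_i ∧ dx_i = 0. For each pair (i, j) with i < j, the coefficient of dx_i ∧ dx_j in alpha ∧ beta is (alpha_i * beta_j - alpha_j * beta_i). Collecting: alpha ∧ beta = (4*x + 2*y) dx ∧ dy.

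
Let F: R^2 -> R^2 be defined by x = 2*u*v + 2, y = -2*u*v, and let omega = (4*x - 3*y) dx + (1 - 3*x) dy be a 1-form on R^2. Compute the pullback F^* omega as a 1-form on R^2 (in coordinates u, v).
F^* omega = (2*v*(20*u*v + 13)) du + (2*u*(20*u*v + 13)) dv

Using F^*(f dg) = (f ∘ F) d(g ∘ F), substitute each coordinate x_i by F_i(u, v) in f_i, and replace dx_i by d F_i = (∂F_i/∂u) du + (∂F_i/∂v) dv.
  For the x component: f_1(F) = 14*u*v + 8; d F_1 = (2*v) du + (2*u) dv
  For the y component: f_2(F) = -6*u*v - 5; d F_2 = (-2*v) du + (-2*u) dv
Combining and collecting du, dv coefficients:
  coeff of du: 2*v*(20*u*v + 13)
  coeff of dv: 2*u*(20*u*v + 13)
F^* omega = (2*v*(20*u*v + 13)) du + (2*u*(20*u*v + 13)) dv.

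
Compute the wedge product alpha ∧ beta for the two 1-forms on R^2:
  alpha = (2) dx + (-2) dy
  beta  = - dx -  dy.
alpha ∧ beta = (-4) dx ∧ dy

Distribute the wedge, using dx_i ∧ dx_j = -dx_j ∧ dx_i and dx_i ∧ dx_i = 0. For each pair (i, j) with i < j, the coefficient of dx_i ∧ dx_j in alpha ∧ beta is (alpha_i * beta_j - alpha_j * beta_i). Collecting: alpha ∧ beta = (-4) dx ∧ dy.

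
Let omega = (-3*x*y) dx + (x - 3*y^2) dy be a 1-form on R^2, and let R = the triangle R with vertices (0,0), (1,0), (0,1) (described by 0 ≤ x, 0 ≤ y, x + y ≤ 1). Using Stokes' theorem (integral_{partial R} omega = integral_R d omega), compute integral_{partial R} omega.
integral_(partial R) omega = 1

Stokes: integral_partial_R omega = integral_R d omega with d omega = (∂Q/∂x - ∂P/∂y) dx ∧ dy.
  ∂Q/∂x = 1
  ∂P/∂y = -3*x
  integrand = ∂Q/∂x - ∂P/∂y = 3*x + 1.
Integrating over R: integral_0^1 integral_0^{1-x} (3*x + 1) dy dx = 1.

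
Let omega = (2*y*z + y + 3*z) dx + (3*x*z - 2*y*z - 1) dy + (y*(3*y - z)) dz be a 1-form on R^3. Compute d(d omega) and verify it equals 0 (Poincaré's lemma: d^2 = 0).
d(d omega) = 0

Step 1: d omega = sum_{i<j} (∂f_j/∂x_i - ∂f_i/∂x_j) dx_i ∧ dx_j:
  coeff of dx ∧ dy: z - 1
  coeff of dx ∧ dz: -2*y - 3
  coeff of dy ∧ dz: -3*x + 8*y - z
Step 2: Apply d again to each 2-form coefficient. The only possible 3-form in R^3 is dx ∧ dy ∧ dz, with coefficient
  ∂(coeff of dy∧dz)/∂x - ∂(coeff of dx∧dz)/∂y + ∂(coeff of dx∧dy)/∂z
  = ∂/∂x (-3*x + 8*y - z) - ∂/∂y (-2*y - 3) + ∂/∂z (z - 1).
Each of these terms simplifies to sums of mixed partials that cancel in pairs. The result is 0 (by equality of mixed partials for smooth functions — Schwarz / Clairaut).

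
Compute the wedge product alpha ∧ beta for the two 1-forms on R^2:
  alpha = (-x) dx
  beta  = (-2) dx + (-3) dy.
alpha ∧ beta = (3*x) dx ∧ dy

Distribute the wedge, using dx_i ∧ dx_j = -dx_j ∧ dx_i and dx_i ∧ dx_i = 0. For each pair (i, j) with i < j, the coefficient of dx_i ∧ dx_j in alpha ∧ beta is (alpha_i * beta_j - alpha_j * beta_i). Collecting: alpha ∧ beta = (3*x) dx ∧ dy.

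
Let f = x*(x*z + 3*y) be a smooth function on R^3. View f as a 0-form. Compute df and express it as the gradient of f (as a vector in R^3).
df = (2*x*z + 3*y) dx + (3*x) dy + (x^2) dz; grad f = (2*x*z + 3*y, 3*x, x^2)

For a 0-form f, d f = (∂f/∂x) dx + (∂f/∂y) dy + (∂f/∂z) dz. The components of the vector representation are exactly the entries of grad f in Cartesian coordinates:
  ∂f/∂x = 2*x*z + 3*y
  ∂f/∂y = 3*x
  ∂f/∂z = x^2.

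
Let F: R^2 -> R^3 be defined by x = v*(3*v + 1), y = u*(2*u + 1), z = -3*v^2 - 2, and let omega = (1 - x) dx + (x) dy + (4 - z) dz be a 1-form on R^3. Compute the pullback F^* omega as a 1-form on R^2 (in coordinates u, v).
F^* omega = (v*(12*u*v + 4*u + 3*v + 1)) du + (-36*v^3 - 9*v^2 - 31*v + 1) dv

Using F^*(f dg) = (f ∘ F) d(g ∘ F), substitute each coordinate x_i by F_i(u, v) in f_i, and replace dx_i by d F_i = (∂F_i/∂u) du + (∂F_i/∂v) dv.
  For the x component: f_1(F) = -3*v^2 - v + 1; d F_1 = (0) du + (6*v + 1) dv
  For the y component: f_2(F) = v*(3*v + 1); d F_2 = (4*u + 1) du + (0) dv
  For the z component: f_3(F) = 3*v^2 + 6; d F_3 = (0) du + (-6*v) dv
Combining and collecting du, dv coefficients:
  coeff of du: v*(12*u*v + 4*u + 3*v + 1)
  coeff of dv: -36*v^3 - 9*v^2 - 31*v + 1
F^* omega = (v*(12*u*v + 4*u + 3*v + 1)) du + (-36*v^3 - 9*v^2 - 31*v + 1) dv.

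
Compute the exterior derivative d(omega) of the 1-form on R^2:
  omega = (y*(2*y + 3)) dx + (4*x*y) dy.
d(omega) = (-3) dx ∧ dy

For a 1-form omega = sum_i f_i dx_i, the exterior derivative is
  d(omega) = sum_{i < j} (∂f_j/∂x_i - ∂f_i/∂x_j) dx_i ∧ dx_j.
  coefficient of dx ∧ dy: ∂f_2/∂x - ∂f_1/∂y = ∂(4*x*y)/∂x - ∂(y*(2*y + 3))/∂y = -3
Assembling: d(omega) = (-3) dx ∧ dy.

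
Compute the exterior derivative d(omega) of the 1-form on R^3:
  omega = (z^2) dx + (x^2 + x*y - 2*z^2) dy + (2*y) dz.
d(omega) = (2*x + y) dx ∧ dy + (-2*z) dx ∧ dz + (4*z + 2) dy ∧ dz

For a 1-form omega = sum_i f_i dx_i, the exterior derivative is
  d(omega) = sum_{i < j} (∂f_j/∂x_i - ∂f_i/∂x_j) dx_i ∧ dx_j.
  coefficient of dx ∧ dy: ∂f_2/∂x - ∂f_1/∂y = ∂(x^2 + x*y - 2*z^2)/∂x - ∂(z^2)/∂y = 2*x + y
  coefficient of dx ∧ dz: ∂f_3/∂x - ∂f_1/∂z = ∂(2*y)/∂x - ∂(z^2)/∂z = -2*z
  coefficient of dy ∧ dz: ∂f_3/∂y - ∂f_2/∂z = ∂(2*y)/∂y - ∂(x^2 + x*y - 2*z^2)/∂z = 4*z + 2
Assembling: d(omega) = (2*x + y) dx ∧ dy + (-2*z) dx ∧ dz + (4*z + 2) dy ∧ dz.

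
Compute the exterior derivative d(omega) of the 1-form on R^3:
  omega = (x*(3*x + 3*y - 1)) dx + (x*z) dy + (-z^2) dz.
d(omega) = (-3*x + z) dx ∧ dy + (-x) dy ∧ dz

For a 1-form omega = sum_i f_i dx_i, the exterior derivative is
  d(omega) = sum_{i < j} (∂f_j/∂x_i - ∂f_i/∂x_j) dx_i ∧ dx_j.
  coefficient of dx ∧ dy: ∂f_2/∂x - ∂f_1/∂y = ∂(x*z)/∂x - ∂(x*(3*x + 3*y - 1))/∂y = -3*x + z
  coefficient of dy ∧ dz: ∂f_3/∂y - ∂f_2/∂z = ∂(-z^2)/∂y - ∂(x*z)/∂z = -x
Assembling: d(omega) = (-3*x + z) dx ∧ dy + (-x) dy ∧ dz.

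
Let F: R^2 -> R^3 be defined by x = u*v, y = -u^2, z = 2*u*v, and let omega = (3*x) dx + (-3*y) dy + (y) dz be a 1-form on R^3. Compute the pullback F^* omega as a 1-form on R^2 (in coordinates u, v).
F^* omega = (u*(-6*u^2 - 2*u*v + 3*v^2)) du + (u^2*(-2*u + 3*v)) dv

Using F^*(f dg) = (f ∘ F) d(g ∘ F), substitute each coordinate x_i by F_i(u, v) in f_i, and replace dx_i by d F_i = (∂F_i/∂u) du + (∂F_i/∂v) dv.
  For the x component: f_1(F) = 3*u*v; d F_1 = (v) du + (u) dv
  For the y component: f_2(F) = 3*u^2; d F_2 = (-2*u) du + (0) dv
  For the z component: f_3(F) = -u^2; d F_3 = (2*v) du + (2*u) dv
Combining and collecting du, dv coefficients:
  coeff of du: u*(-6*u^2 - 2*u*v + 3*v^2)
  coeff of dv: u^2*(-2*u + 3*v)
F^* omega = (u*(-6*u^2 - 2*u*v + 3*v^2)) du + (u^2*(-2*u + 3*v)) dv.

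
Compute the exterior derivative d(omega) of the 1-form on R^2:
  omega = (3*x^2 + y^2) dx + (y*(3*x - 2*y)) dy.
d(omega) = (y) dx ∧ dy

For a 1-form omega = sum_i f_i dx_i, the exterior derivative is
  d(omega) = sum_{i < j} (∂f_j/∂x_i - ∂f_i/∂x_j) dx_i ∧ dx_j.
  coefficient of dx ∧ dy: ∂f_2/∂x - ∂f_1/∂y = ∂(y*(3*x - 2*y))/∂x - ∂(3*x^2 + y^2)/∂y = y
Assembling: d(omega) = (y) dx ∧ dy.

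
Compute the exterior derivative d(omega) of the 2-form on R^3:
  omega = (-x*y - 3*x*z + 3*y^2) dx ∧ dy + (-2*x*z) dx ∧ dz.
d(omega) = (-3*x) dx ∧ dy ∧ dz

For a 2-form omega = sum_{i<j} g_{ij} dx_i ∧ dx_j, the exterior derivative is
  d(omega) = sum_{i<j} d(g_{ij}) ∧ dx_i ∧ dx_j = sum_{i<j, k} (∂g_{ij}/∂x_k) dx_k ∧ dx_i ∧ dx_j.
Expand each term, using dx_k ∧ dx_i ∧ dx_j = sgn(permutation) dx_{(a)} ∧ dx_{(b)} ∧ dx_{(c)} with (a < b < c) sorted:
  d(-x*y - 3*x*z + 3*y^2) includes (∂/∂z)(-x*y - 3*x*z + 3*y^2) dz = (-3*x) dz, which multiplied by dx ∧ dy gives (-3*x) dx ∧ dy ∧ dz
Collecting like 3-forms: d(omega) = (-3*x) dx ∧ dy ∧ dz.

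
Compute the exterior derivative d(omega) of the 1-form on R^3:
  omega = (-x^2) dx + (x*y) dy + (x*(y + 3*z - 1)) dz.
d(omega) = (y) dx ∧ dy + (y + 3*z - 1) dx ∧ dz + (x) dy ∧ dz

For a 1-form omega = sum_i f_i dx_i, the exterior derivative is
  d(omega) = sum_{i < j} (∂f_j/∂x_i - ∂f_i/∂x_j) dx_i ∧ dx_j.
  coefficient of dx ∧ dy: ∂f_2/∂x - ∂f_1/∂y = ∂(x*y)/∂x - ∂(-x^2)/∂y = y
  coefficient of dx ∧ dz: ∂f_3/∂x - ∂f_1/∂z = ∂(x*(y + 3*z - 1))/∂x - ∂(-x^2)/∂z = y + 3*z - 1
  coefficient of dy ∧ dz: ∂f_3/∂y - ∂f_2/∂z = ∂(x*(y + 3*z - 1))/∂y - ∂(x*y)/∂z = x
Assembling: d(omega) = (y) dx ∧ dy + (y + 3*z - 1) dx ∧ dz + (x) dy ∧ dz.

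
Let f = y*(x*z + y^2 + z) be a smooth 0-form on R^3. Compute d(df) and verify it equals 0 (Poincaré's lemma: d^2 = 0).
d(df) = 0

Step 1: df = sum_i (∂f/∂x_i) dx_i = (y*z) dx + (x*z + 3*y^2 + z) dy + (y*(x + 1)) dz.
Step 2: Apply d again. Using the 1-form formula, the coefficient of dx ∧ dy in d(df) is ∂^2 f/∂x ∂y - ∂^2 f/∂y ∂x = (z) - (z) = 0 (equality of mixed partials for smooth f).
Similarly for dx ∧ dz and dy ∧ dz — all coefficients vanish. So d(df) = 0.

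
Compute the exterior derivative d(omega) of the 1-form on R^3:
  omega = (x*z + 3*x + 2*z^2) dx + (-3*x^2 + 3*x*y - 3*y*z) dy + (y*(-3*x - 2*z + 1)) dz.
d(omega) = (-6*x + 3*y) dx ∧ dy + (-x - 3*y - 4*z) dx ∧ dz + (-3*x + 3*y - 2*z + 1) dy ∧ dz

For a 1-form omega = sum_i f_i dx_i, the exterior derivative is
  d(omega) = sum_{i < j} (∂f_j/∂x_i - ∂f_i/∂x_j) dx_i ∧ dx_j.
  coefficient of dx ∧ dy: ∂f_2/∂x - ∂f_1/∂y = ∂(-3*x^2 + 3*x*y - 3*y*z)/∂x - ∂(x*z + 3*x + 2*z^2)/∂y = -6*x + 3*y
  coefficient of dx ∧ dz: ∂f_3/∂x - ∂f_1/∂z = ∂(y*(-3*x - 2*z + 1))/∂x - ∂(x*z + 3*x + 2*z^2)/∂z = -x - 3*y - 4*z
  coefficient of dy ∧ dz: ∂f_3/∂y - ∂f_2/∂z = ∂(y*(-3*x - 2*z + 1))/∂y - ∂(-3*x^2 + 3*x*y - 3*y*z)/∂z = -3*x + 3*y - 2*z + 1
Assembling: d(omega) = (-6*x + 3*y) dx ∧ dy + (-x - 3*y - 4*z) dx ∧ dz + (-3*x + 3*y - 2*z + 1) dy ∧ dz.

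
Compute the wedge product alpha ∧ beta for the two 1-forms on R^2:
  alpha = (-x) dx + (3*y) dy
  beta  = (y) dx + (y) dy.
alpha ∧ beta = (-y*(x + 3*y)) dx ∧ dy

Distribute the wedge, using dx_i ∧ dx_j = -dx_j ∧ dx_i and dx_i ∧ dx_i = 0. For each pair (i, j) with i < j, the coefficient of dx_i ∧ dx_j in alpha ∧ beta is (alpha_i * beta_j - alpha_j * beta_i). Collecting: alpha ∧ beta = (-y*(x + 3*y)) dx ∧ dy.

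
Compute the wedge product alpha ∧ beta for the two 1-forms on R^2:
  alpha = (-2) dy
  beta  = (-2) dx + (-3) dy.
alpha ∧ beta = (-4) dx ∧ dy

Distribute the wedge, using dx_i ∧ dx_j = -dx_j ∧ dx_i and dx_i ∧ dx_i = 0. For each pair (i, j) with i < j, the coefficient of dx_i ∧ dx_j in alpha ∧ beta is (alpha_i * beta_j - alpha_j * beta_i). Collecting: alpha ∧ beta = (-4) dx ∧ dy.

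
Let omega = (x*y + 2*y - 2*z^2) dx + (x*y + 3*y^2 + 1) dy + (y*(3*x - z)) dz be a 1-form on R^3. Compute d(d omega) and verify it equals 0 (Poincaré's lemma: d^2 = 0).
d(d omega) = 0

Step 1: d omega = sum_{i<j} (∂f_j/∂x_i - ∂f_i/∂x_j) dx_i ∧ dx_j:
  coeff of dx ∧ dy: -x + y - 2
  coeff of dx ∧ dz: 3*y + 4*z
  coeff of dy ∧ dz: 3*x - z
Step 2: Apply d again to each 2-form coefficient. The only possible 3-form in R^3 is dx ∧ dy ∧ dz, with coefficient
  ∂(coeff of dy∧dz)/∂x - ∂(coeff of dx∧dz)/∂y + ∂(coeff of dx∧dy)/∂z
  = ∂/∂x (3*x - z) - ∂/∂y (3*y + 4*z) + ∂/∂z (-x + y - 2).
Each of these terms simplifies to sums of mixed partials that cancel in pairs. The result is 0 (by equality of mixed partials for smooth functions — Schwarz / Clairaut).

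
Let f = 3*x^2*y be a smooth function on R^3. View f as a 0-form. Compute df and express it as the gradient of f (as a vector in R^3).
df = (6*x*y) dx + (3*x^2) dy + (0) dz; grad f = (6*x*y, 3*x^2, 0)

For a 0-form f, d f = (∂f/∂x) dx + (∂f/∂y) dy + (∂f/∂z) dz. The components of the vector representation are exactly the entries of grad f in Cartesian coordinates:
  ∂f/∂x = 6*x*y
  ∂f/∂y = 3*x^2
  ∂f/∂z = 0.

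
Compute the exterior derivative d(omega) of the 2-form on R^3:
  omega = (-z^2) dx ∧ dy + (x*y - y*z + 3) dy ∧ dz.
d(omega) = (y - 2*z) dx ∧ dy ∧ dz

For a 2-form omega = sum_{i<j} g_{ij} dx_i ∧ dx_j, the exterior derivative is
  d(omega) = sum_{i<j} d(g_{ij}) ∧ dx_i ∧ dx_j = sum_{i<j, k} (∂g_{ij}/∂x_k) dx_k ∧ dx_i ∧ dx_j.
Expand each term, using dx_k ∧ dx_i ∧ dx_j = sgn(permutation) dx_{(a)} ∧ dx_{(b)} ∧ dx_{(c)} with (a < b < c) sorted:
  d(-z^2) includes (∂/∂z)(-z^2) dz = (-2*z) dz, which multiplied by dx ∧ dy gives (-2*z) dx ∧ dy ∧ dz
  d(x*y - y*z + 3) includes (∂/∂x)(x*y - y*z + 3) dx = (y) dx, which multiplied by dy ∧ dz gives (y) dx ∧ dy ∧ dz
Collecting like 3-forms: d(omega) = (y - 2*z) dx ∧ dy ∧ dz.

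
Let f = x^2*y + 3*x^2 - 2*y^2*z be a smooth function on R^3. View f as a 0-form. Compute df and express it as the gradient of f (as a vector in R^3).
df = (2*x*(y + 3)) dx + (x^2 - 4*y*z) dy + (-2*y^2) dz; grad f = (2*x*(y + 3), x^2 - 4*y*z, -2*y^2)

For a 0-form f, d f = (∂f/∂x) dx + (∂f/∂y) dy + (∂f/∂z) dz. The components of the vector representation are exactly the entries of grad f in Cartesian coordinates:
  ∂f/∂x = 2*x*(y + 3)
  ∂f/∂y = x^2 - 4*y*z
  ∂f/∂z = -2*y^2.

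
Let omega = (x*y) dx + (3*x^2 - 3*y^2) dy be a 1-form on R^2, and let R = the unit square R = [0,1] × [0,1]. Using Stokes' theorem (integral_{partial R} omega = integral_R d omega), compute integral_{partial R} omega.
integral_(partial R) omega = 5/2

Stokes: integral_partial_R omega = integral_R d omega with d omega = (∂Q/∂x - ∂P/∂y) dx ∧ dy.
  ∂Q/∂x = 6*x
  ∂P/∂y = x
  integrand = ∂Q/∂x - ∂P/∂y = 5*x.
Integrating over R: integral_0^1 integral_0^1 (5*x) dx dy = 5/2.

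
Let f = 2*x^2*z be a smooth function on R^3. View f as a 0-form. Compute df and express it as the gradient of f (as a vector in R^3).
df = (4*x*z) dx + (0) dy + (2*x^2) dz; grad f = (4*x*z, 0, 2*x^2)

For a 0-form f, d f = (∂f/∂x) dx + (∂f/∂y) dy + (∂f/∂z) dz. The components of the vector representation are exactly the entries of grad f in Cartesian coordinates:
  ∂f/∂x = 4*x*z
  ∂f/∂y = 0
  ∂f/∂z = 2*x^2.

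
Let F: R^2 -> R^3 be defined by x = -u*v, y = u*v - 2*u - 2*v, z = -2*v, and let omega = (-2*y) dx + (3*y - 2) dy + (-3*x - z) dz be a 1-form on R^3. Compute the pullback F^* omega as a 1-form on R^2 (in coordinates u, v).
F^* omega = (5*u*v^2 - 16*u*v + 12*u - 10*v^2 + 10*v + 4) du + (5*u^2*v - 10*u^2 - 22*u*v + 10*u + 8*v + 4) dv

Using F^*(f dg) = (f ∘ F) d(g ∘ F), substitute each coordinate x_i by F_i(u, v) in f_i, and replace dx_i by d F_i = (∂F_i/∂u) du + (∂F_i/∂v) dv.
  For the x component: f_1(F) = -2*u*v + 4*u + 4*v; d F_1 = (-v) du + (-u) dv
  For the y component: f_2(F) = 3*u*v - 6*u - 6*v - 2; d F_2 = (v - 2) du + (u - 2) dv
  For the z component: f_3(F) = v*(3*u + 2); d F_3 = (0) du + (-2) dv
Combining and collecting du, dv coefficients:
  coeff of du: 5*u*v^2 - 16*u*v + 12*u - 10*v^2 + 10*v + 4
  coeff of dv: 5*u^2*v - 10*u^2 - 22*u*v + 10*u + 8*v + 4
F^* omega = (5*u*v^2 - 16*u*v + 12*u - 10*v^2 + 10*v + 4) du + (5*u^2*v - 10*u^2 - 22*u*v + 10*u + 8*v + 4) dv.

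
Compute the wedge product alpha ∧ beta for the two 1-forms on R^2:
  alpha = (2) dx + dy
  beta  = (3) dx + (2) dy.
alpha ∧ beta = (1) dx ∧ dy

Distribute the wedge, using dx_i ∧ dx_j = -dx_j ∧ dx_i and dx_i ∧ dx_i = 0. For each pair (i, j) with i < j, the coefficient of dx_i ∧ dx_j in alpha ∧ beta is (alpha_i * beta_j - alpha_j * beta_i). Collecting: alpha ∧ beta = (1) dx ∧ dy.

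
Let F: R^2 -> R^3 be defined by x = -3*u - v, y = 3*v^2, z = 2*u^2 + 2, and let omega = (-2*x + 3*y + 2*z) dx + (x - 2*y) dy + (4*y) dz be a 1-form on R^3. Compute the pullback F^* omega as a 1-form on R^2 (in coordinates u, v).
F^* omega = (-12*u^2 + 48*u*v^2 - 18*u - 27*v^2 - 6*v - 12) du + (-4*u^2 - 18*u*v - 6*u - 36*v^3 - 15*v^2 - 2*v - 4) dv

Using F^*(f dg) = (f ∘ F) d(g ∘ F), substitute each coordinate x_i by F_i(u, v) in f_i, and replace dx_i by d F_i = (∂F_i/∂u) du + (∂F_i/∂v) dv.
  For the x component: f_1(F) = 4*u^2 + 6*u + 9*v^2 + 2*v + 4; d F_1 = (-3) du + (-1) dv
  For the y component: f_2(F) = -3*u - 6*v^2 - v; d F_2 = (0) du + (6*v) dv
  For the z component: f_3(F) = 12*v^2; d F_3 = (4*u) du + (0) dv
Combining and collecting du, dv coefficients:
  coeff of du: -12*u^2 + 48*u*v^2 - 18*u - 27*v^2 - 6*v - 12
  coeff of dv: -4*u^2 - 18*u*v - 6*u - 36*v^3 - 15*v^2 - 2*v - 4
F^* omega = (-12*u^2 + 48*u*v^2 - 18*u - 27*v^2 - 6*v - 12) du + (-4*u^2 - 18*u*v - 6*u - 36*v^3 - 15*v^2 - 2*v - 4) dv.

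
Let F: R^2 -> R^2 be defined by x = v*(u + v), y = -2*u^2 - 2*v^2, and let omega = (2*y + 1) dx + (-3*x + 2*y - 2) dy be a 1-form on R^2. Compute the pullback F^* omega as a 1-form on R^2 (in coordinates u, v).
F^* omega = (16*u^3 + 8*u^2*v + 28*u*v^2 + 8*u - 4*v^3 + v) du + (-4*u^3 + 8*u^2*v + 8*u*v^2 + u + 20*v^3 + 10*v) dv

Using F^*(f dg) = (f ∘ F) d(g ∘ F), substitute each coordinate x_i by F_i(u, v) in f_i, and replace dx_i by d F_i = (∂F_i/∂u) du + (∂F_i/∂v) dv.
  For the x component: f_1(F) = -4*u^2 - 4*v^2 + 1; d F_1 = (v) du + (u + 2*v) dv
  For the y component: f_2(F) = -4*u^2 - 3*u*v - 7*v^2 - 2; d F_2 = (-4*u) du + (-4*v) dv
Combining and collecting du, dv coefficients:
  coeff of du: 16*u^3 + 8*u^2*v + 28*u*v^2 + 8*u - 4*v^3 + v
  coeff of dv: -4*u^3 + 8*u^2*v + 8*u*v^2 + u + 20*v^3 + 10*v
F^* omega = (16*u^3 + 8*u^2*v + 28*u*v^2 + 8*u - 4*v^3 + v) du + (-4*u^3 + 8*u^2*v + 8*u*v^2 + u + 20*v^3 + 10*v) dv.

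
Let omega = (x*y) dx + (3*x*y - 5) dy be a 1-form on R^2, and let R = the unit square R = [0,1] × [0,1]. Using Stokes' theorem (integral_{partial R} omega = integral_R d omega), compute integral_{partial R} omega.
integral_(partial R) omega = 1

Stokes: integral_partial_R omega = integral_R d omega with d omega = (∂Q/∂x - ∂P/∂y) dx ∧ dy.
  ∂Q/∂x = 3*y
  ∂P/∂y = x
  integrand = ∂Q/∂x - ∂P/∂y = -x + 3*y.
Integrating over R: integral_0^1 integral_0^1 (-x + 3*y) dx dy = 1.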